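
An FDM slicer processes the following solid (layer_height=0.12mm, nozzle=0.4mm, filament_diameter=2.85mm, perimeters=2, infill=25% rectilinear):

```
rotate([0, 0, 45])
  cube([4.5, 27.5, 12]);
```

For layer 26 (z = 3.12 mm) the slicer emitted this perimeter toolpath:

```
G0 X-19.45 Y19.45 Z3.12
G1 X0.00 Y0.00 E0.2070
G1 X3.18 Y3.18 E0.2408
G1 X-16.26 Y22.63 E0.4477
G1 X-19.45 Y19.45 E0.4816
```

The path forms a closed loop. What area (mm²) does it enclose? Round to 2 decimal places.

123.78 mm²

Apply the shoelace formula to the sequence of (X, Y) vertices; enclosed area = 123.78 mm².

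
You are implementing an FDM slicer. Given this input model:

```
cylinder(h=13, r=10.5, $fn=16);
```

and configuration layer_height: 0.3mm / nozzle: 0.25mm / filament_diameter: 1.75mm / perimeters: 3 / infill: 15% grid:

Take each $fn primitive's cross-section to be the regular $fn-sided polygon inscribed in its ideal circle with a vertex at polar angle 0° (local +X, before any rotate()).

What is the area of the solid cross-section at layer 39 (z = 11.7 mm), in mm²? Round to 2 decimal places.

337.53 mm²

At z = 11.7 mm: the cylinder: section is a regular 16-gon, circumradius r=10.5 (area = (16/2)·10.500²·sin(360°/16) = 337.53 mm²). Overall, the cross-section is a single solid region. Net area = 337.53 mm².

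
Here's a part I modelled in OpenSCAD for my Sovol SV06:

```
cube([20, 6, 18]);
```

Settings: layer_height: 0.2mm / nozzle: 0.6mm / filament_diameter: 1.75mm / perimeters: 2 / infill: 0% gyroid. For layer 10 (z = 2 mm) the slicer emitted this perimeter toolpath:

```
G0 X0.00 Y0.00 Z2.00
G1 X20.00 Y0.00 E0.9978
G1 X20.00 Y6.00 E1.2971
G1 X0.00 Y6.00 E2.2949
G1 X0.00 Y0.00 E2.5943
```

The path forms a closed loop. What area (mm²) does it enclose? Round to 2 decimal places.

Apply the shoelace formula to the sequence of (X, Y) vertices; enclosed area = 120.00 mm².

120.00 mm²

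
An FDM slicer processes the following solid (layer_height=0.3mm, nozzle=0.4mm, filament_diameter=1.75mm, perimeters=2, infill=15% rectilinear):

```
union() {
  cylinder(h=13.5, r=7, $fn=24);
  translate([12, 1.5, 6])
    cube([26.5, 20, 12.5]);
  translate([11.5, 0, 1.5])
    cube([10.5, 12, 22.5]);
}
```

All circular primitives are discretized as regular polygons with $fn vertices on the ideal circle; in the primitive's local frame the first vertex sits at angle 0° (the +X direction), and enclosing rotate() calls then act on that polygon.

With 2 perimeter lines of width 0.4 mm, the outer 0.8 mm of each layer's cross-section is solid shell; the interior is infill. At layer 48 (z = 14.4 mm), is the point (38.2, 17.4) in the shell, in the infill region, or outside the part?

shell

At z = 14.4 mm: the cylinder is absent (z outside [0, 13.5]); the cube at (12, 1.5) (footprint 26.5×20) is included at this height; the cube at (11.5, 0) is present — its section is the full 10.5×12 rectangle; Taking the union: the regions partially overlap (shared area 105.00 mm²), so overlapping operands fuse into one piece — 1 connected region. Overall, the cross-section is a single solid region. The nearest boundary edge runs (38.50, 21.50)→(38.50, 1.50); distance from the point to it = 0.30 mm. The point is inside the cross-section, 0.30 mm from the nearest boundary — within the 0.8 mm shell band (2 × 0.4).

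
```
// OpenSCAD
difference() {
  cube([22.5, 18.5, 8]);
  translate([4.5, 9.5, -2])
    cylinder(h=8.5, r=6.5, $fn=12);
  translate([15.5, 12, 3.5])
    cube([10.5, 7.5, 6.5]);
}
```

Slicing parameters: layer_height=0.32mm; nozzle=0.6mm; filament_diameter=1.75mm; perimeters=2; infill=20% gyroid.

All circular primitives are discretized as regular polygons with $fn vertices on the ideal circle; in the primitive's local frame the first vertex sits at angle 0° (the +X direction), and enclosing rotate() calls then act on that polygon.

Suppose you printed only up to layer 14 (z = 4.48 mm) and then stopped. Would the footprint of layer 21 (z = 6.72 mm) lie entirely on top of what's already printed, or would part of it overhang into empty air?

Compare the two slices. At z = 4.48: the 22.5×18.5 cube contributes its full rectangle (area 416.25 mm²); the cylinder at (4.5, 9.5): section is a regular 12-gon, circumradius r=6.5 (area = (12/2)·6.500²·sin(360°/12) = 126.75 mm²); the 10.5×7.5 cube at (15.5, 12) contributes its full rectangle (area 78.75 mm²); Subtracting the remaining from the first: starting from the 22.5×18.5 cube (416.25 mm²), the r=6.5 cylinder at (4.5, 9.5) partially overlaps it — only the 115.31 mm² overlap (of its 126.75 mm²) is removed, clipping the outline; the 10.5×7.5 cube at (15.5, 12) partially overlaps it — only the 45.50 mm² overlap (of its 78.75 mm²) is removed, clipping the outline — area = 255.44 mm². At z = 6.72: the 22.5×18.5 cube contributes its full rectangle (area 416.25 mm²); the cylinder at (4.5, 9.5) is absent (z outside [-2, 6.5]); the cube at (15.5, 12) (footprint 10.5×7.5) is included at this height (area 78.75 mm²); Taking the first minus the rest: starting from the 22.5×18.5 cube (416.25 mm²), the 10.5×7.5 cube at (15.5, 12) partially overlaps it — only the 45.50 mm² overlap (of its 78.75 mm²) is removed, clipping the outline — area = 370.75 mm². Checking containment: at z = 6.72 the cross-section extends beyond the z = 4.48 cross-section by about 115.31 mm².

part overhangs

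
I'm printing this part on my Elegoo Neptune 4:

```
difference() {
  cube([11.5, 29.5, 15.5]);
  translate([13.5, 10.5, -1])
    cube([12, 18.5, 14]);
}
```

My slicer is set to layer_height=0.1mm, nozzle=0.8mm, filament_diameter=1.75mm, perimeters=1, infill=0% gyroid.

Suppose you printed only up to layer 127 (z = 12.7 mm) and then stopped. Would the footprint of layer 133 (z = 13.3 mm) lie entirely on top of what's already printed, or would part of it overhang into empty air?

Compare the two slices. At z = 12.7: the cube (footprint 11.5×29.5) is included at this height (area 339.25 mm²); the 12×18.5 cube at (13.5, 10.5) contributes its full rectangle (area 222.00 mm²); Taking the first minus the rest: starting from the 11.5×29.5 cube (339.25 mm²), the 12×18.5 cube at (13.5, 10.5) misses the remaining region (no effect) — area = 339.25 mm². At z = 13.3: the cube is present — its section is the full 11.5×29.5 rectangle (area 339.25 mm²); the cube at (13.5, 10.5) does not reach this height (z outside [-1, 13]); Subtracting the remaining from the first: none of the subtracted shapes is present at this height, so the 11.5×29.5 cube is unchanged — area = 339.25 mm². Checking containment: the cross-section at z = 13.3 is a subset of the cross-section at z = 12.7.

entirely on top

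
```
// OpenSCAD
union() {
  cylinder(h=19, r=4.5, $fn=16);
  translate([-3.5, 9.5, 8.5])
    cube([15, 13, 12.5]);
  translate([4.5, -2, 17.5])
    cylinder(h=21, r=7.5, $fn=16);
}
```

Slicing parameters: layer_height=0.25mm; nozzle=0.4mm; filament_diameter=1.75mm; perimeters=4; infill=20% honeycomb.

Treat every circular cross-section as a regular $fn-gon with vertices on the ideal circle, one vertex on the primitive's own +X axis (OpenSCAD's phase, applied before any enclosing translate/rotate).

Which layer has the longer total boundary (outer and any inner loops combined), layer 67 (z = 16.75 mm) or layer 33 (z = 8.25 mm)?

Layer 67 (z = 16.75): the cylinder: section is a regular 16-gon, circumradius r=4.5 (perimeter = 2·16·4.500·sin(180°/16) = 28.09 mm); the cube at (-3.5, 9.5) is present — its section is the full 15×13 rectangle (perimeter 56.00 mm); the cylinder at (4.5, -2) does not reach this height (z outside [17.5, 38.5]); Merging all regions: the 2 present regions are separate (no shared area or edge), so areas and boundary lengths simply add and each stays a separate island — boundary = 84.09 mm. So its perimeter = 84.09 mm. Layer 33 (z = 8.25): the cylinder: section is a regular 16-gon, circumradius r=4.5 (perimeter = 2·16·4.500·sin(180°/16) = 28.09 mm); the cube at (-3.5, 9.5) is absent (z outside [8.5, 21]); the cylinder at (4.5, -2) is absent (z outside [17.5, 38.5]); Combining (union): only the r=4.5 cylinder is present, so the union is just that shape — boundary = 28.09 mm. So its perimeter = 28.09 mm. Layer 67 is larger (84.09 vs 28.09 mm).

layer 67 (z = 16.75 mm)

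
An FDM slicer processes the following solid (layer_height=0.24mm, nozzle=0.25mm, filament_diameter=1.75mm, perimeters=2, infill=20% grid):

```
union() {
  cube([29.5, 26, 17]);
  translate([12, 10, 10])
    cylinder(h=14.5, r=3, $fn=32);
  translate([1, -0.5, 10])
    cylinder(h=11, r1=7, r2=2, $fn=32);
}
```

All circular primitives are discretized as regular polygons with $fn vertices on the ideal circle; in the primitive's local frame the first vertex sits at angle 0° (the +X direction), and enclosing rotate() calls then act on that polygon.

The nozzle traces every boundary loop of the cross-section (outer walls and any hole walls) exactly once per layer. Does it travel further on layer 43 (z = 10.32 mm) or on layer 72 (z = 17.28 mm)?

layer 43 (z = 10.32 mm)

Layer 43 (z = 10.32): the 29.5×26 cube contributes its full rectangle (perimeter 111.00 mm); the cylinder at (12, 10): section is a regular 32-gon, circumradius r=3 (perimeter = 2·32·3.000·sin(180°/32) = 18.82 mm); the cone at (1, -0.5): at t=0.029 of its height the radius interpolates to r₁+(r₂−r₁)t = 6.855, giving a regular 32-gon of that circumradius (perimeter = 2·32·6.855·sin(180°/32) = 43.00 mm); Combining (union): the regions partially overlap (shared area 67.65 mm²), so the edge portions inside another operand are dropped and the merged outline is re-measured after clipping — boundary = 128.69 mm. So its perimeter = 128.69 mm. Layer 72 (z = 17.28): the cube is absent (z outside [0, 17]); the r=3 cylinder at (12, 10) gives a regular 32-gon of circumradius 3 (constant along its height) (perimeter = 2·32·3.000·sin(180°/32) = 18.82 mm); the cone at (1, -0.5) (r1=7→r2=2) has section circumradius 3.691 here — a regular 32-gon (perimeter = 2·32·3.691·sin(180°/32) = 23.15 mm); Merging all regions: the 2 present regions are separate (no shared area or edge), so areas and boundary lengths simply add and each stays a separate island — boundary = 41.97 mm. So its perimeter = 41.97 mm. Layer 43 is larger (128.69 vs 41.97 mm).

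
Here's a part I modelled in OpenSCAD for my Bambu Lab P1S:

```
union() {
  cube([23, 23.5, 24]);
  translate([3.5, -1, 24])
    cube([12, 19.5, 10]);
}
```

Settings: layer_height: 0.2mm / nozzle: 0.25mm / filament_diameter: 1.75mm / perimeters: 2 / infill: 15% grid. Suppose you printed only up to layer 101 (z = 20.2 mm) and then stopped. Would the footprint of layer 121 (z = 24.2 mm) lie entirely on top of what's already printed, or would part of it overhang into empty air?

part overhangs

Compare the two slices. At z = 20.2: the cube (footprint 23×23.5) is included at this height (area 540.50 mm²); the cube at (3.5, -1) is absent (z outside [24, 34]); Combining (union): only the 23×23.5 cube is present, so the union is just that shape — area = 540.50 mm². At z = 24.2: the cube is absent (z outside [0, 24]); the 12×19.5 cube at (3.5, -1) contributes its full rectangle (area 234.00 mm²); Merging all regions: only the 12×19.5 cube at (3.5, -1) is present, so the union is just that shape — area = 234.00 mm². Checking containment: at z = 24.2 the cross-section extends beyond the z = 20.2 cross-section by about 12.00 mm².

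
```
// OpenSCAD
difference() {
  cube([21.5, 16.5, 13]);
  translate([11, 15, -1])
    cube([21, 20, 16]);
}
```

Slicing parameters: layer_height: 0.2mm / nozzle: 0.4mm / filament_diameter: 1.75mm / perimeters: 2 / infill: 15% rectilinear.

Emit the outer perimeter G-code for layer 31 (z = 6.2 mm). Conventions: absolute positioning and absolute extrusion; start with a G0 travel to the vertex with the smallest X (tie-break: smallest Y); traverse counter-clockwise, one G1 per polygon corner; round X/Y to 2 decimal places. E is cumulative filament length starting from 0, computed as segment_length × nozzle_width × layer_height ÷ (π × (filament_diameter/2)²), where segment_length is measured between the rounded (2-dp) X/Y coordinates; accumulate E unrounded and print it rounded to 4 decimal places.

At z = 6.2 mm: the cube is present — its section is the full 21.5×16.5 rectangle; the cube at (11, 15) is present — its section is the full 21×20 rectangle; Taking the first minus the rest: starting from the 21.5×16.5 cube, the 21×20 cube at (11, 15) partially overlaps it — only the 15.75 mm² overlap (of its 420.00 mm²) is removed, clipping the outline — 1 connected region. The outline is a single polygon with 6 vertices. Extrusion per mm of travel: 0.4 × 0.2 / (π × 0.875²) = 0.033260. Accumulating E over each segment gives final E = 2.5278.

G0 X0.00 Y0.00 Z6.20
G1 X21.50 Y0.00 E0.7151
G1 X21.50 Y15.00 E1.2140
G1 X11.00 Y15.00 E1.5632
G1 X11.00 Y16.50 E1.6131
G1 X0.00 Y16.50 E1.9790
G1 X0.00 Y0.00 E2.5278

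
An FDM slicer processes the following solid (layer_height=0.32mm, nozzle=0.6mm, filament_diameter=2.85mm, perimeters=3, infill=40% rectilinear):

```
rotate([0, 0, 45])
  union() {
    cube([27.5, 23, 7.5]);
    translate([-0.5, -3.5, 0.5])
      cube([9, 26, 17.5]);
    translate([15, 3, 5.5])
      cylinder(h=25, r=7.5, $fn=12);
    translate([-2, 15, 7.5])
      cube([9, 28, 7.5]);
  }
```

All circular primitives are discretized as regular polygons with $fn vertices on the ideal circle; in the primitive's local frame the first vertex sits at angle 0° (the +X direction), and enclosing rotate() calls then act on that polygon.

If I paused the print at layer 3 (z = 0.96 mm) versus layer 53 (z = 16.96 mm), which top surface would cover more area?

Layer 3 (z = 0.96): the cube is present — its section is the full 27.5×23 rectangle (area 632.50 mm²); the cube at (-0.5, -3.5) is present — its section is the full 9×26 rectangle (area 234.00 mm²); the cylinder at (15, 3) is absent (z outside [5.5, 30.5]); the cube at (-2, 15) is absent (z outside [7.5, 15]); Taking the union: the regions partially overlap — summed areas 866.50 mm² minus the doubly-counted overlap 191.25 mm² gives 675.25 mm² — area = 675.25 mm²; (rotated 45° about Z; rotation is an isometry so areas/perimeters/island counts are preserved). So its area = 675.25 mm². Layer 53 (z = 16.96): the cube does not reach this height (z outside [0, 7.5]); the cube at (-0.5, -3.5) (footprint 9×26) is included at this height (area 234.00 mm²); the r=7.5 cylinder at (15, 3) contributes a regular 12-gon of circumradius 7.5 (area = (12/2)·7.500²·sin(360°/12) = 168.75 mm²); the cube at (-2, 15) is absent (z outside [7.5, 15]); Combining (union): the regions partially overlap — summed areas 402.75 mm² minus the doubly-counted overlap 3.73 mm² gives 399.02 mm² — area = 399.02 mm²; (whole slice rotated 45° about Z — lengths, areas and connectivity unchanged). So its area = 399.02 mm². Layer 3 is larger (675.25 vs 399.02 mm²).

layer 3 (z = 0.96 mm)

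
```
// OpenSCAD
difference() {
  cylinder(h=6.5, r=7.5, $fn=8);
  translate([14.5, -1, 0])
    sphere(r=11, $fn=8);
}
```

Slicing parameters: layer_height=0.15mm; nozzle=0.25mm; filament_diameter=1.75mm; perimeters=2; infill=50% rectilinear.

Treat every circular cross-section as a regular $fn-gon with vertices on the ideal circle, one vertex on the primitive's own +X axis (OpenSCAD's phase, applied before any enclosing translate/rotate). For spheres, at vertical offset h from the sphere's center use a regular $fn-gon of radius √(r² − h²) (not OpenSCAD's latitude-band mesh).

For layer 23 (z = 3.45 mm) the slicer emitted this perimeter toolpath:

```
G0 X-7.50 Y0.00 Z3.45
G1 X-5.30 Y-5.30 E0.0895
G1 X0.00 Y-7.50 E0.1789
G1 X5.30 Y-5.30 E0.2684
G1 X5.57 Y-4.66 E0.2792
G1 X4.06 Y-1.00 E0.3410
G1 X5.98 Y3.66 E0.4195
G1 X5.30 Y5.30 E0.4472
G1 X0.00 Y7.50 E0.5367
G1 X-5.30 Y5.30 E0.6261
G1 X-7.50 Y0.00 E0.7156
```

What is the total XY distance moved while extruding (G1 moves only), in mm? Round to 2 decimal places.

45.90 mm

Sum the Euclidean lengths of each G1 segment: total = 45.90 mm.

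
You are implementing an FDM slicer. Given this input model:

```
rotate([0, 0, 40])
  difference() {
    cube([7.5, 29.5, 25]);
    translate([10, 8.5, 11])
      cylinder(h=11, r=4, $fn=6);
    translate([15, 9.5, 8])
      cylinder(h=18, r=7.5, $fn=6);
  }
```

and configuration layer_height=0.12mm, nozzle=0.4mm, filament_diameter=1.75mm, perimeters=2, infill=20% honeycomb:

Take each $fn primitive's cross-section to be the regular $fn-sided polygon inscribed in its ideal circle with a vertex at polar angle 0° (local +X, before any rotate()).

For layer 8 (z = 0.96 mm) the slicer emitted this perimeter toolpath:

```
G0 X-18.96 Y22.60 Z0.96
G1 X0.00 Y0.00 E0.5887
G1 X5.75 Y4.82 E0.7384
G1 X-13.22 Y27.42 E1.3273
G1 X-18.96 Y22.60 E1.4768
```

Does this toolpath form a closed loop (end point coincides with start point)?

yes

Start point (G0): (-18.96, 22.60). End point (last G1): the path returns to the start — closed.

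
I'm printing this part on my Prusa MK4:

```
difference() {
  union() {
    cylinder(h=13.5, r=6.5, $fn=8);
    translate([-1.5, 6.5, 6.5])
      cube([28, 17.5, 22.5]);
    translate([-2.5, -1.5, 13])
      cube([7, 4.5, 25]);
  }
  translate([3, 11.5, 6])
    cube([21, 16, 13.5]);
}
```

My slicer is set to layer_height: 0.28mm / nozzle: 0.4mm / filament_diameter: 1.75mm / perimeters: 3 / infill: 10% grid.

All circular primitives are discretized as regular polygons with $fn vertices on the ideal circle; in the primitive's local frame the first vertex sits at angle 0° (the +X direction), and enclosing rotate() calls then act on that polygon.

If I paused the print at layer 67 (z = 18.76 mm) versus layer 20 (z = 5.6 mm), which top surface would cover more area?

Layer 67 (z = 18.76): the cylinder is absent (z outside [0, 13.5]); the 28×17.5 cube at (-1.5, 6.5) contributes its full rectangle (area 490.00 mm²); the cube at (-2.5, -1.5) is present — its section is the full 7×4.5 rectangle (area 31.50 mm²); Taking the union: the 2 present regions are separate (no shared area or edge), so areas and boundary lengths simply add and each stays a separate island — area = 521.50 mm²; the 21×16 cube at (3, 11.5) contributes its full rectangle (area 336.00 mm²); Taking the first minus the rest: starting from that combined region (521.50 mm²), the 21×16 cube at (3, 11.5) partially overlaps it — only the 262.50 mm² overlap (of its 336.00 mm²) is removed, clipping the outline — area = 259.00 mm². So its area = 259.00 mm². Layer 20 (z = 5.6): the cylinder: section is a regular 8-gon, circumradius r=6.5 (area = (8/2)·6.500²·sin(360°/8) = 119.50 mm²); the cube at (-1.5, 6.5) does not reach this height (z outside [6.5, 29]); the cube at (-2.5, -1.5) is absent (z outside [13, 38]); Combining (union): only the r=6.5 cylinder is present, so the union is just that shape — area = 119.50 mm²; the cube at (3, 11.5) does not reach this height (z outside [6, 19.5]); Taking the first minus the rest: none of the subtracted shapes is present at this height, so that combined region is unchanged — area = 119.50 mm². So its area = 119.50 mm². Layer 67 is larger (259.00 vs 119.50 mm²).

layer 67 (z = 18.76 mm)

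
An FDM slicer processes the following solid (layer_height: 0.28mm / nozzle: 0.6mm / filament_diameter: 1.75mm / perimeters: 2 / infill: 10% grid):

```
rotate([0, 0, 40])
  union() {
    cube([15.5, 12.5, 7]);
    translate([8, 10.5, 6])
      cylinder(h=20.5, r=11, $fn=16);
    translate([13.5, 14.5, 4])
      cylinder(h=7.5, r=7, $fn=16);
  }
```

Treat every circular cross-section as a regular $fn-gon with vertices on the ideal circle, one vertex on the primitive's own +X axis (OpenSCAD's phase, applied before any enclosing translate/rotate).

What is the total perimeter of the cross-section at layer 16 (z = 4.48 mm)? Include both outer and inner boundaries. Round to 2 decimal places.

At z = 4.48 mm: the cube (footprint 15.5×12.5) is included at this height (perimeter 56.00 mm); the cylinder at (8, 10.5) does not reach this height (z outside [6, 26.5]); the r=7 cylinder at (13.5, 14.5) contributes a regular 16-gon of circumradius 7 (perimeter = 2·16·7.000·sin(180°/16) = 43.70 mm); Combining (union): the regions partially overlap (shared area 33.50 mm²), so the edge portions inside another operand are dropped and the merged outline is re-measured after clipping — boundary = 75.57 mm; (whole slice rotated 40° about Z — lengths, areas and connectivity unchanged). Overall, the cross-section is a single solid region. Total boundary length (outer) = 75.57 mm.

75.57 mm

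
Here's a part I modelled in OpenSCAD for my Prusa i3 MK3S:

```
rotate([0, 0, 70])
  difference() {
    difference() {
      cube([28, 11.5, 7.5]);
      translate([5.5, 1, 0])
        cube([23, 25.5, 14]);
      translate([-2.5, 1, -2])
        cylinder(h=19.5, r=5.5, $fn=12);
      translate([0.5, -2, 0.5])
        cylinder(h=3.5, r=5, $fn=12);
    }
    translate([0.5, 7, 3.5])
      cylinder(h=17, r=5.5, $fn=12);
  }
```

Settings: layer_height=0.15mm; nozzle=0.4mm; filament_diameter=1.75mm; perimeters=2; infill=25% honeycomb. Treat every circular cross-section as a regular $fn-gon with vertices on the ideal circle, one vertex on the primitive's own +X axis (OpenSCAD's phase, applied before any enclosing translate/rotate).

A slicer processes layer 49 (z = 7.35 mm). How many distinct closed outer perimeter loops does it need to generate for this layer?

At z = 7.35 mm: the 28×11.5 cube contributes its full rectangle; the 23×25.5 cube at (5.5, 1) contributes its full rectangle; the cylinder at (-2.5, 1): section is a regular 12-gon, circumradius r=5.5; the cylinder at (0.5, -2) is not intersected at this z (z outside [0.5, 4]); After the difference (first − rest): starting from the 28×11.5 cube, the 23×25.5 cube at (5.5, 1) partially overlaps it — only the 236.25 mm² overlap (of its 586.50 mm²) is removed, clipping the outline; the r=5.5 cylinder at (-2.5, 1) partially overlaps it — only the 12.64 mm² overlap (of its 90.75 mm²) is removed, clipping the outline — 1 connected region; the r=5.5 cylinder at (0.5, 7) gives a regular 12-gon of circumradius 5.5 (constant along its height); Subtracting the remaining from the first: starting from that combined region, the r=5.5 cylinder at (0.5, 7) partially overlaps it — only the 40.06 mm² overlap (of its 90.75 mm²) is removed, clipping the outline — 2 connected regions; (whole slice rotated 70° about Z — lengths, areas and connectivity unchanged). The result has 2 disconnected regions.

2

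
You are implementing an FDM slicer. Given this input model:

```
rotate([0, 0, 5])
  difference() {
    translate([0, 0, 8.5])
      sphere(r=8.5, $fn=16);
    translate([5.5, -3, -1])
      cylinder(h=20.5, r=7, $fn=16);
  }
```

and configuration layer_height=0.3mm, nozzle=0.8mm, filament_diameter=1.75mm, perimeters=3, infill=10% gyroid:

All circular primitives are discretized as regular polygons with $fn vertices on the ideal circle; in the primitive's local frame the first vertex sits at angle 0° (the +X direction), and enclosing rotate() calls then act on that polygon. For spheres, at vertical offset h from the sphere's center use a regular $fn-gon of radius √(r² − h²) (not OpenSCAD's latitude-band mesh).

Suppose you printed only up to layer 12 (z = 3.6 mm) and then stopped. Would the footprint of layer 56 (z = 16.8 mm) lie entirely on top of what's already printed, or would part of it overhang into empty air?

Compare the two slices. At z = 3.6: the r=8.5 sphere contributes a regular 16-gon of circumradius √(8.5²−4.9²) = 6.946 (area = (16/2)·6.946²·sin(360°/16) = 147.69 mm²); the cylinder at (5.5, -3): section is a regular 16-gon, circumradius r=7 (area = (16/2)·7.000²·sin(360°/16) = 150.01 mm²); Taking the first minus the rest: starting from the r=8.5 sphere (147.69 mm²), the r=7 cylinder at (5.5, -3) partially overlaps it — only the 65.68 mm² overlap (of its 150.01 mm²) is removed, clipping the outline — area = 82.00 mm²; (whole slice rotated 5° about Z — lengths, areas and connectivity unchanged). At z = 16.8: the sphere: section is a regular 16-gon, circumradius = √(r²−h²) = √(8.5²−8.3²) = 1.833 (area = (16/2)·1.833²·sin(360°/16) = 10.29 mm²); the r=7 cylinder at (5.5, -3) gives a regular 16-gon of circumradius 7 (constant along its height) (area = (16/2)·7.000²·sin(360°/16) = 150.01 mm²); After the difference (first − rest): starting from the r=8.5 sphere (10.29 mm²), the r=7 cylinder at (5.5, -3) partially overlaps it — only the 7.17 mm² overlap (of its 150.01 mm²) is removed, clipping the outline — area = 3.11 mm²; (whole slice rotated 5° about Z — lengths, areas and connectivity unchanged). Checking containment: the cross-section at z = 16.8 is a subset of the cross-section at z = 3.6.

entirely on top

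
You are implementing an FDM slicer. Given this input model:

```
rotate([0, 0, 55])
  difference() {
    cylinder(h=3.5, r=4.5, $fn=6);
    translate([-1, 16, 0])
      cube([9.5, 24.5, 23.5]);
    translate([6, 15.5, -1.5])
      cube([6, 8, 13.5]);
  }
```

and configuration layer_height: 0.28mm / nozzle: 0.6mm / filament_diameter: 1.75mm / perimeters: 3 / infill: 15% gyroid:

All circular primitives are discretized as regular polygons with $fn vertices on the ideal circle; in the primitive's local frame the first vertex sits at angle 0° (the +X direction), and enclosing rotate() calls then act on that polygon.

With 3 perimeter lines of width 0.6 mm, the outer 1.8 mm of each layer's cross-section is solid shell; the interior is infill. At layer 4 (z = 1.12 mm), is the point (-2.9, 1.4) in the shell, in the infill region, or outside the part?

shell

At z = 1.12 mm: the r=4.5 cylinder gives a regular 6-gon of circumradius 4.5 (constant along its height); the cube at (-1, 16) (footprint 9.5×24.5) is included at this height; the 6×8 cube at (6, 15.5) contributes its full rectangle; Taking the first minus the rest: starting from the r=4.5 cylinder, the 9.5×24.5 cube at (-1, 16) misses the remaining region (no effect); the 6×8 cube at (6, 15.5) misses the remaining region (no effect) — 1 connected region; (rotated 55° about Z; rotation is an isometry so areas/perimeters/island counts are preserved). Overall, the cross-section is a single solid region. Undo the 55° rotation: the query point maps to (-0.517, 3.179) in the un-rotated model frame. The nearest boundary edge runs (-2.25, 3.90)→(2.25, 3.90); distance from the point to it = 0.72 mm. The point is inside the cross-section, 0.72 mm from the nearest boundary — within the 1.8 mm shell band (3 × 0.6).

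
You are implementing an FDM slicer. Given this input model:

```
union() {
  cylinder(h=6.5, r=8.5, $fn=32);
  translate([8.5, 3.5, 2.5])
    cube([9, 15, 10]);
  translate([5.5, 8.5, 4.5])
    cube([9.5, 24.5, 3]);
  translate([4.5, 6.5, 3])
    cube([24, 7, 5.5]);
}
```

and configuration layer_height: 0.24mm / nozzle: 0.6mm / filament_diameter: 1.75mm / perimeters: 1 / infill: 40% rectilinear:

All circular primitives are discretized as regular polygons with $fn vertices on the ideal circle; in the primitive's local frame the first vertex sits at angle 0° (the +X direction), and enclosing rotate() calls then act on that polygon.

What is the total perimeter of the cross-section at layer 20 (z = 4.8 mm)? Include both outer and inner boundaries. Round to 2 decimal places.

157.57 mm

At z = 4.8 mm: the cylinder: section is a regular 32-gon, circumradius r=8.5 (perimeter = 2·32·8.500·sin(180°/32) = 53.32 mm); the 9×15 cube at (8.5, 3.5) contributes its full rectangle (perimeter 48.00 mm); the cube at (5.5, 8.5) (footprint 9.5×24.5) is included at this height (perimeter 68.00 mm); the 24×7 cube at (4.5, 6.5) contributes its full rectangle (perimeter 62.00 mm); Combining (union): the regions partially overlap (shared area 143.34 mm²), so the edge portions inside another operand are dropped and the merged outline is re-measured after clipping — boundary = 157.57 mm. Overall, the cross-section is a single solid region. Total boundary length (outer) = 157.57 mm.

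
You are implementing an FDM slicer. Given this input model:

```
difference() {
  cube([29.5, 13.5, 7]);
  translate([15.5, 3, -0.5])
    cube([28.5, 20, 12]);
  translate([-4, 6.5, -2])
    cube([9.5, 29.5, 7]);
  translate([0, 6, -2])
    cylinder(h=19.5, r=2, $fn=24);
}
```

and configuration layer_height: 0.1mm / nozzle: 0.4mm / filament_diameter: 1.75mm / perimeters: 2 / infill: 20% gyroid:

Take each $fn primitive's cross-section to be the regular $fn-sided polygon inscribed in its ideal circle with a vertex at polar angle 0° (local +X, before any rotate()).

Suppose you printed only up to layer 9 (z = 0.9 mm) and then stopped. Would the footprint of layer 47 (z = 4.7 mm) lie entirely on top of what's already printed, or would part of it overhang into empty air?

Compare the two slices. At z = 0.9: the 29.5×13.5 cube contributes its full rectangle (area 398.25 mm²); the 28.5×20 cube at (15.5, 3) contributes its full rectangle (area 570.00 mm²); the cube at (-4, 6.5) is present — its section is the full 9.5×29.5 rectangle (area 280.25 mm²); the r=2 cylinder at (0, 6) contributes a regular 24-gon of circumradius 2 (area = (24/2)·2.000²·sin(360°/24) = 12.42 mm²); Taking the first minus the rest: starting from the 29.5×13.5 cube (398.25 mm²), the 28.5×20 cube at (15.5, 3) partially overlaps it — only the 147.00 mm² overlap (of its 570.00 mm²) is removed, clipping the outline; the 9.5×29.5 cube at (-4, 6.5) partially overlaps it — only the 38.50 mm² overlap (of its 280.25 mm²) is removed, clipping the outline; the r=2 cylinder at (0, 6) partially overlaps it — only the 4.09 mm² overlap (of its 12.42 mm²) is removed, clipping the outline — area = 208.66 mm². At z = 4.7: the cube (footprint 29.5×13.5) is included at this height (area 398.25 mm²); the 28.5×20 cube at (15.5, 3) contributes its full rectangle (area 570.00 mm²); the 9.5×29.5 cube at (-4, 6.5) contributes its full rectangle (area 280.25 mm²); the r=2 cylinder at (0, 6) contributes a regular 24-gon of circumradius 2 (area = (24/2)·2.000²·sin(360°/24) = 12.42 mm²); Taking the first minus the rest: starting from the 29.5×13.5 cube (398.25 mm²), the 28.5×20 cube at (15.5, 3) partially overlaps it — only the 147.00 mm² overlap (of its 570.00 mm²) is removed, clipping the outline; the 9.5×29.5 cube at (-4, 6.5) partially overlaps it — only the 38.50 mm² overlap (of its 280.25 mm²) is removed, clipping the outline; the r=2 cylinder at (0, 6) partially overlaps it — only the 4.09 mm² overlap (of its 12.42 mm²) is removed, clipping the outline — area = 208.66 mm². Checking containment: the cross-section at z = 4.7 is a subset of the cross-section at z = 0.9.

entirely on top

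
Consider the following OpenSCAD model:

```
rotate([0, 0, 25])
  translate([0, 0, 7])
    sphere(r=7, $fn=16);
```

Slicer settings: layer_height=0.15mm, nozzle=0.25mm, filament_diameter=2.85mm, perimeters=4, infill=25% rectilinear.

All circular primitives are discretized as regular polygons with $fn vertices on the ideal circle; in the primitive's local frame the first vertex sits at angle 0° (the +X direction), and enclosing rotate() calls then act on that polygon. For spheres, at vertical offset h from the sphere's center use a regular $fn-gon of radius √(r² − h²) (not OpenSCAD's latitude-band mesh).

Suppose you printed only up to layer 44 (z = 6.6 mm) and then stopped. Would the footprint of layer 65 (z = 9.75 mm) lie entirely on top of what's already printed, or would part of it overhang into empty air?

entirely on top

Compare the two slices. At z = 6.6: the r=7 sphere slices to a regular 16-gon of circumradius 6.989 (√(r²−h²) with h=0.4 from center) (area = (16/2)·6.989²·sin(360°/16) = 149.52 mm²); (rotated 25° about Z; rotation is an isometry so areas/perimeters/island counts are preserved). At z = 9.75: the r=7 sphere contributes a regular 16-gon of circumradius √(7²−2.75²) = 6.437 (area = (16/2)·6.437²·sin(360°/16) = 126.86 mm²); (rotated 25° about Z; rotation is an isometry so areas/perimeters/island counts are preserved). Checking containment: the cross-section at z = 9.75 is a subset of the cross-section at z = 6.6.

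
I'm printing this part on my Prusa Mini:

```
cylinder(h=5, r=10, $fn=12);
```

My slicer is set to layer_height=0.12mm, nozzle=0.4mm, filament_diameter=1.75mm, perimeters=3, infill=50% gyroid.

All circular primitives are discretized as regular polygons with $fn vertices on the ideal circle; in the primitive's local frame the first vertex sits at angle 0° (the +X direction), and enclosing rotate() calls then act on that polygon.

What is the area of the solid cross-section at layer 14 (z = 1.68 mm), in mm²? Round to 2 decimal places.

At z = 1.68 mm: the r=10 cylinder contributes a regular 12-gon of circumradius 10 (area = (12/2)·10.000²·sin(360°/12) = 300.00 mm²). Overall, the cross-section is a single solid region. Net area = 300.00 mm².

300.00 mm²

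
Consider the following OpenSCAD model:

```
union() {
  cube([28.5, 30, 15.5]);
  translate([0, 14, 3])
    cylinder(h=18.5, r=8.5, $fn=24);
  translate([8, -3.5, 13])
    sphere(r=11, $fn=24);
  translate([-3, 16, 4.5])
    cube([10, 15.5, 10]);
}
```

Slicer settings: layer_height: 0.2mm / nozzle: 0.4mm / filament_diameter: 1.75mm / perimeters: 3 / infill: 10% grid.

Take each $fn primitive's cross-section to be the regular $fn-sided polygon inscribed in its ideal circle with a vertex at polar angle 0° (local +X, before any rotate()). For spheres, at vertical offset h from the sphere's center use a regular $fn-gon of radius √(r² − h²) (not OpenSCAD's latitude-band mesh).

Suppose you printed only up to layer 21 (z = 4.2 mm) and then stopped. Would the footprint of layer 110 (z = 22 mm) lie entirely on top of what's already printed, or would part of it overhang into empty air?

Compare the two slices. At z = 4.2: the 28.5×30 cube contributes its full rectangle (area 855.00 mm²); the cylinder at (0, 14): section is a regular 24-gon, circumradius r=8.5 (area = (24/2)·8.500²·sin(360°/24) = 224.40 mm²); the r=11 sphere at (8, -3.5) slices to a regular 24-gon of circumradius 6.600 (√(r²−h²) with h=8.8 from center) (area = (24/2)·6.600²·sin(360°/24) = 135.29 mm²); the cube at (-3, 16) is not intersected at this z (z outside [4.5, 14.5]); Taking the union: the regions partially overlap — summed areas 1214.69 mm² minus the doubly-counted overlap 136.18 mm² gives 1078.51 mm² — area = 1078.51 mm². At z = 22: the cube is absent (z outside [0, 15.5]); the cylinder at (0, 14) is absent (z outside [3, 21.5]); the r=11 sphere at (8, -3.5) contributes a regular 24-gon of circumradius √(11²−9²) = 6.325 (area = (24/2)·6.325²·sin(360°/24) = 124.23 mm²); the cube at (-3, 16) does not reach this height (z outside [4.5, 14.5]); Merging all regions: only the r=11 sphere at (8, -3.5) is present, so the union is just that shape — area = 124.23 mm². Checking containment: the cross-section at z = 22 is a subset of the cross-section at z = 4.2.

entirely on top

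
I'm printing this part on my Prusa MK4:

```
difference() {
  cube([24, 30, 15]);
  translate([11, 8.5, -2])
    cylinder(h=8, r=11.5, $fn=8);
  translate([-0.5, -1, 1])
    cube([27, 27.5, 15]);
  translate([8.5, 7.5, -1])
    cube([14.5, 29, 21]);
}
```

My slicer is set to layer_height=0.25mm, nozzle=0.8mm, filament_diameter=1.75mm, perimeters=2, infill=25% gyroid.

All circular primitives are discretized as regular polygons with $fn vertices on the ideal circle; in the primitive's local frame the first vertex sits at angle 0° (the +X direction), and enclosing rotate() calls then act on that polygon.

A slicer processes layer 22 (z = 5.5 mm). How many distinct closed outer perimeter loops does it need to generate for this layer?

2

At z = 5.5 mm: the cube (footprint 24×30) is included at this height; the r=11.5 cylinder at (11, 8.5) gives a regular 8-gon of circumradius 11.5 (constant along its height); the cube at (-0.5, -1) is present — its section is the full 27×27.5 rectangle; the cube at (8.5, 7.5) (footprint 14.5×29) is included at this height; Taking the first minus the rest: starting from the 24×30 cube, the r=11.5 cylinder at (11, 8.5) partially overlaps it — only the 351.73 mm² overlap (of its 374.06 mm²) is removed, clipping the outline; the 27×27.5 cube at (-0.5, -1) partially overlaps it — only the 284.27 mm² overlap (of its 742.50 mm²) is removed, clipping the outline; the 14.5×29 cube at (8.5, 7.5) partially overlaps it — only the 50.75 mm² overlap (of its 420.50 mm²) is removed, clipping the outline — 2 connected regions. The result has 2 disconnected regions.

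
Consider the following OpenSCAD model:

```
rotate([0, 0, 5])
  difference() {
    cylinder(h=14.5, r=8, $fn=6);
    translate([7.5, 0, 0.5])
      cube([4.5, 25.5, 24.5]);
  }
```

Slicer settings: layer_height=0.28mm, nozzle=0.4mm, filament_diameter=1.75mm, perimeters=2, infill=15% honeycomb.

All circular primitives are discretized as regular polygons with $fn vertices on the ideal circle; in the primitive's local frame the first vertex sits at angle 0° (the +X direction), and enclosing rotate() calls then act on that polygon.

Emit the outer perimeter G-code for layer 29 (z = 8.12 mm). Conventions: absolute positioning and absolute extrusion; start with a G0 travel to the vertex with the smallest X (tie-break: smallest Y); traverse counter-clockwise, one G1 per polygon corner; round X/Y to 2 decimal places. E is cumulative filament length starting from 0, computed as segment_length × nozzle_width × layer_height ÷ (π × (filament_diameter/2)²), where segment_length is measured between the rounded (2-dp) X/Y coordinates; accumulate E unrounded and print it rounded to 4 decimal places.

At z = 8.12 mm: the r=8 cylinder gives a regular 6-gon of circumradius 8 (constant along its height); the 4.5×25.5 cube at (7.5, 0) contributes its full rectangle; Taking the first minus the rest: starting from the r=8 cylinder, the 4.5×25.5 cube at (7.5, 0) partially overlaps it — only the 0.22 mm² overlap (of its 114.75 mm²) is removed, clipping the outline — 1 connected region; (rotated 5° about Z; rotation is an isometry so areas/perimeters/island counts are preserved). The outline is a single polygon with 8 vertices. Extrusion per mm of travel: 0.4 × 0.28 / (π × 0.875²) = 0.046564. Accumulating E over each segment gives final E = 2.2524.

G0 X-7.97 Y-0.70 Z8.12
G1 X-3.38 Y-7.25 E0.3724
G1 X4.59 Y-6.55 E0.7450
G1 X7.97 Y0.70 E1.1174
G1 X7.47 Y0.65 E1.1408
G1 X7.40 Y1.52 E1.1815
G1 X3.38 Y7.25 E1.5074
G1 X-4.59 Y6.55 E1.8800
G1 X-7.97 Y-0.70 E2.2524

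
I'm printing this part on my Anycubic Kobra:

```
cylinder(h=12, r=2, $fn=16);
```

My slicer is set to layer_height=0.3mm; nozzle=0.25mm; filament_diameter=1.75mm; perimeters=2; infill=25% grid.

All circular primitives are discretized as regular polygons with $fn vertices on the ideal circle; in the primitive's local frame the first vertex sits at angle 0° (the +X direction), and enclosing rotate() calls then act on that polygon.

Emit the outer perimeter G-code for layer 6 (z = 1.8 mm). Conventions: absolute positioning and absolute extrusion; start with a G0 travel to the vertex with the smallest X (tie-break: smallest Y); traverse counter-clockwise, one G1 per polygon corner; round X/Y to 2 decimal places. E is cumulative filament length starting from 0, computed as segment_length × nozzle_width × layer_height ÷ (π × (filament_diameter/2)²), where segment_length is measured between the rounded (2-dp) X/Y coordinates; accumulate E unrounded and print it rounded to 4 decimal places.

At z = 1.8 mm: the r=2 cylinder gives a regular 16-gon of circumradius 2 (constant along its height). The outline is a single polygon with 16 vertices. Extrusion per mm of travel: 0.25 × 0.3 / (π × 0.875²) = 0.031181. Accumulating E over each segment gives final E = 0.3894.

G0 X-2.00 Y0.00 Z1.80
G1 X-1.85 Y-0.77 E0.0245
G1 X-1.41 Y-1.41 E0.0487
G1 X-0.77 Y-1.85 E0.0729
G1 X0.00 Y-2.00 E0.0974
G1 X0.77 Y-1.85 E0.1218
G1 X1.41 Y-1.41 E0.1460
G1 X1.85 Y-0.77 E0.1703
G1 X2.00 Y0.00 E0.1947
G1 X1.85 Y0.77 E0.2192
G1 X1.41 Y1.41 E0.2434
G1 X0.77 Y1.85 E0.2676
G1 X0.00 Y2.00 E0.2921
G1 X-0.77 Y1.85 E0.3165
G1 X-1.41 Y1.41 E0.3407
G1 X-1.85 Y0.77 E0.3650
G1 X-2.00 Y0.00 E0.3894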